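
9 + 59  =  68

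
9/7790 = 9/7790= 0.00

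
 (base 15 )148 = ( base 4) 10211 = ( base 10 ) 293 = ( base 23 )ch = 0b100100101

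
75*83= 6225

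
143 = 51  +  92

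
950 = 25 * 38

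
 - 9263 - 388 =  -9651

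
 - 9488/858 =-4744/429 = - 11.06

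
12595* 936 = 11788920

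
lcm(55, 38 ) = 2090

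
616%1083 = 616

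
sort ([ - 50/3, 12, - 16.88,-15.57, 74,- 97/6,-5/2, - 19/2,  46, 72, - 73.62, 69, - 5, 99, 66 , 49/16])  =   [- 73.62, - 16.88, - 50/3,-97/6, - 15.57, - 19/2, - 5, - 5/2, 49/16 , 12, 46,66, 69 , 72,  74, 99]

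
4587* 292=1339404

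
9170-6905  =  2265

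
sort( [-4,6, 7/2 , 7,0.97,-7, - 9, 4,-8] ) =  [ -9, - 8, - 7,-4,0.97,7/2,4  ,  6,7 ]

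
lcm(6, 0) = 0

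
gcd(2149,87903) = 1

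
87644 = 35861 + 51783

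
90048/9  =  10005 + 1/3   =  10005.33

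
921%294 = 39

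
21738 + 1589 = 23327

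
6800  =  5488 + 1312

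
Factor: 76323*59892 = 4571137116 = 2^2*3^2 * 7^1*13^1*19^1*23^1*31^1*103^1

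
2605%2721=2605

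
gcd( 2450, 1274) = 98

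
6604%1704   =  1492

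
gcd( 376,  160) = 8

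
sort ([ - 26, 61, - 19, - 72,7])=[ - 72, - 26 , - 19, 7 , 61]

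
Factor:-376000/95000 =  - 2^3*5^( - 1)*19^(- 1 ) * 47^1 = -376/95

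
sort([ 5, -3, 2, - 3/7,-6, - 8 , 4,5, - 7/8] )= [ - 8 ,- 6 , - 3, - 7/8, - 3/7,2, 4, 5, 5] 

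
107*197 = 21079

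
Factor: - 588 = -2^2*3^1 * 7^2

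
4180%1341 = 157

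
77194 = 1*77194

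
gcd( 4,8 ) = 4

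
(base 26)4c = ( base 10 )116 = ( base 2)1110100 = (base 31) 3N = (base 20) 5G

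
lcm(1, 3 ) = 3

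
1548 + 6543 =8091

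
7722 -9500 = - 1778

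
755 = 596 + 159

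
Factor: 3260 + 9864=2^2*17^1*193^1 = 13124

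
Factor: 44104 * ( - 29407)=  - 1296966328= -  2^3*7^1*37^1 * 149^1*4201^1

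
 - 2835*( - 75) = 212625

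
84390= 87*970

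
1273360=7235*176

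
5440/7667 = 320/451 = 0.71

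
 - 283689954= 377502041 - 661191995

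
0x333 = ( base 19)252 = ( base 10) 819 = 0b1100110011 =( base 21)1i0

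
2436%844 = 748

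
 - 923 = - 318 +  - 605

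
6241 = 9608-3367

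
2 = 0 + 2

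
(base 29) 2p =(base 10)83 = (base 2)1010011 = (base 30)2N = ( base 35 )2d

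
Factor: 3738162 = 2^1 * 3^1*43^1*14489^1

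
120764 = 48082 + 72682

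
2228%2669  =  2228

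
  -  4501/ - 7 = 643/1= 643.00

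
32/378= 16/189 = 0.08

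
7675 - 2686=4989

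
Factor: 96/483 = 32/161 = 2^5 * 7^( - 1)*23^(- 1 ) 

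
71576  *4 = 286304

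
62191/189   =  329 + 10/189 = 329.05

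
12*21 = 252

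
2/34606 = 1/17303 = 0.00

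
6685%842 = 791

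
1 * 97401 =97401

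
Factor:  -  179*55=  -9845= - 5^1*11^1*179^1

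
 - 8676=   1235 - 9911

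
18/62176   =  9/31088=0.00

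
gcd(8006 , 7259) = 1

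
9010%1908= 1378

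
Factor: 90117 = 3^2 * 17^1*19^1*31^1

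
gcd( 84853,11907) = 1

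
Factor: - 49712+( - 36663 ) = - 86375 = -  5^3*691^1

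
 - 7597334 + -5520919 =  - 13118253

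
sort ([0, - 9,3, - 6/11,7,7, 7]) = [- 9, - 6/11,  0, 3 , 7, 7,  7] 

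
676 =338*2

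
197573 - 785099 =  - 587526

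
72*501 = 36072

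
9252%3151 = 2950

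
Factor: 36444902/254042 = 13^1*31^1 * 37^(-1 )*103^1*439^1*3433^( - 1)= 18222451/127021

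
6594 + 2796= 9390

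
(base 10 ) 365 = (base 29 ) ch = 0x16d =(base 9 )445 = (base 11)302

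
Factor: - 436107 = - 3^1 * 7^1*19^1*1093^1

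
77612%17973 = 5720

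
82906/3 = 27635 + 1/3 = 27635.33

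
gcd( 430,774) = 86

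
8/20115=8/20115 = 0.00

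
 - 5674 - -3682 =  - 1992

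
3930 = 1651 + 2279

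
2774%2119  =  655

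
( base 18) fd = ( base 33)8J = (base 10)283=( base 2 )100011011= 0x11b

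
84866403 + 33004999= 117871402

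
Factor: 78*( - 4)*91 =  - 2^3* 3^1 * 7^1 * 13^2 = -28392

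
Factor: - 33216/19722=-32/19 =- 2^5*19^( - 1) 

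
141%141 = 0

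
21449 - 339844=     -  318395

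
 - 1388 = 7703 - 9091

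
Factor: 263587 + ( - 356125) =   -  92538 = -  2^1*3^2*53^1 * 97^1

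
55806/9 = 6200+2/3 =6200.67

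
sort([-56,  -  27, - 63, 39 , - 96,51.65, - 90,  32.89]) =[ - 96, - 90, -63, - 56, - 27, 32.89,39, 51.65]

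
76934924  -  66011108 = 10923816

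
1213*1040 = 1261520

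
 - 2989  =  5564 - 8553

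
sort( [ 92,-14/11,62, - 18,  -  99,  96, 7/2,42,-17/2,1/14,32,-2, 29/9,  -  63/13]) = [-99, - 18, - 17/2,-63/13, - 2, - 14/11,1/14,29/9,7/2,32,42,62, 92,96] 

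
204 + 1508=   1712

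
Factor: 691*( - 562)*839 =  - 2^1*281^1 * 691^1 * 839^1 = - 325818938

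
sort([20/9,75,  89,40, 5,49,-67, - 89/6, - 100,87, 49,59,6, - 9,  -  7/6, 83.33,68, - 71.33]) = [ - 100,-71.33, - 67,-89/6,- 9, - 7/6,20/9,5, 6,40,49,49, 59 , 68,75, 83.33,87,89]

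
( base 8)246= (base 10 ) 166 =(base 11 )141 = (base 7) 325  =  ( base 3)20011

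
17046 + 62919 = 79965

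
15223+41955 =57178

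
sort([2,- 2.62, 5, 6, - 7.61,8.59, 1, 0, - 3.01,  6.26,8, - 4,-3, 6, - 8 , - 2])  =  [ - 8, - 7.61 , - 4,-3.01, - 3, - 2.62, - 2,  0,1,2, 5, 6, 6, 6.26, 8,  8.59]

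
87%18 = 15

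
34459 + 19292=53751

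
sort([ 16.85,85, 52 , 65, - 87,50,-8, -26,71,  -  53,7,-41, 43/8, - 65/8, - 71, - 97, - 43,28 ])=[ - 97, - 87, - 71, - 53, - 43 , - 41, -26,  -  65/8, - 8,43/8 , 7,16.85, 28,50,52, 65,71,  85 ] 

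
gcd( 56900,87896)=4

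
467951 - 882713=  - 414762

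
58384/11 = 58384/11 = 5307.64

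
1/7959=1/7959= 0.00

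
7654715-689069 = 6965646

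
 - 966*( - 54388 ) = 52538808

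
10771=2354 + 8417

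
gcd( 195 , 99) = 3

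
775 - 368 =407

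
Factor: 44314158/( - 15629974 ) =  -3^1*7^1*163^1*2207^( - 1 )*3541^ ( - 1)*6473^1  =  - 22157079/7814987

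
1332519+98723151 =100055670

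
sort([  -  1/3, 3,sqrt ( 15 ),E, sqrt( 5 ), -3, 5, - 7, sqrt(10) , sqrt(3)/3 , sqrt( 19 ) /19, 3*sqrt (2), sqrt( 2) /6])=[  -  7,-3, - 1/3,sqrt(19 )/19,sqrt( 2)/6, sqrt(3)/3, sqrt( 5),  E,3,  sqrt ( 10),  sqrt( 15), 3*sqrt(2),5]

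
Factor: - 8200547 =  - 617^1*13291^1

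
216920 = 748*290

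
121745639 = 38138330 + 83607309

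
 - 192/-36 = 16/3 = 5.33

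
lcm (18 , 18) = 18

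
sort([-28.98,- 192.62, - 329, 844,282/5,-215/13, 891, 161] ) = [  -  329,  -  192.62,- 28.98,-215/13, 282/5, 161, 844, 891 ] 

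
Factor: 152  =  2^3*19^1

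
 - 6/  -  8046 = 1/1341 = 0.00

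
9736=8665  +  1071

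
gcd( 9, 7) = 1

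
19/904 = 19/904 = 0.02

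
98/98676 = 49/49338 = 0.00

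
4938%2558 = 2380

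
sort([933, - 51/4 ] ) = [  -  51/4, 933]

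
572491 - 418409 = 154082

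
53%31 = 22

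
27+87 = 114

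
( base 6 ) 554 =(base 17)CA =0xD6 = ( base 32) 6m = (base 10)214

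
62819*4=251276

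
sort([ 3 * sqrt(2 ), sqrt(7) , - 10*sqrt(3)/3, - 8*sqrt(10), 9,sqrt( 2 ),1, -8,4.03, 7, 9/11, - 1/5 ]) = [ - 8*sqrt( 10), - 8, - 10*sqrt( 3 ) /3,-1/5, 9/11,1,sqrt(2 ),sqrt( 7 ) , 4.03,3*sqrt(2),7,  9] 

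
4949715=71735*69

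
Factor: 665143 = 41^1*16223^1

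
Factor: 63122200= 2^3*5^2 * 31^1*10181^1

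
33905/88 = 385 + 25/88 =385.28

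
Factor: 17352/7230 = 2^2*3^1*5^( - 1) = 12/5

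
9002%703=566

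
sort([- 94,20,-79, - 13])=[ - 94,  -  79, - 13,20]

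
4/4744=1/1186 =0.00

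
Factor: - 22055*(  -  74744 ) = 1648478920=2^3 * 5^1*11^1*401^1*9343^1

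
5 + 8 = 13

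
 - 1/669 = - 1/669 = - 0.00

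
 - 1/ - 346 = 1/346 = 0.00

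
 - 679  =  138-817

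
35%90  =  35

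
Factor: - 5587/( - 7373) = 37^1 * 73^( -1)*101^(  -  1) * 151^1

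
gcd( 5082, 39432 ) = 6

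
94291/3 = 94291/3= 31430.33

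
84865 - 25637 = 59228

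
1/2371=1/2371 = 0.00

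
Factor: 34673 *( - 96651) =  - 3351180123 = - 3^2*10739^1 * 34673^1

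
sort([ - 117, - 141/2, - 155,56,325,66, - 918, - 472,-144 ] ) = [  -  918, - 472, - 155, - 144,-117, - 141/2,56, 66,325 ]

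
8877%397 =143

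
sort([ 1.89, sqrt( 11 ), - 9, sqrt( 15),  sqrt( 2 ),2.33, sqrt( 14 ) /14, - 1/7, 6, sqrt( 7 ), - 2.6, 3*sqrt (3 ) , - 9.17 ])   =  [-9.17  , -9, - 2.6,-1/7,sqrt(14)/14, sqrt( 2), 1.89, 2.33, sqrt(7) , sqrt(11 ), sqrt ( 15),  3*sqrt(3), 6] 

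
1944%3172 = 1944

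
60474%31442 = 29032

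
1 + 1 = 2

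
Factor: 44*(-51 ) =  - 2244 = - 2^2*3^1 *11^1*17^1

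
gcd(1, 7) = 1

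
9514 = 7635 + 1879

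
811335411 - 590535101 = 220800310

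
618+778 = 1396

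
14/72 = 7/36 = 0.19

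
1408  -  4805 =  -3397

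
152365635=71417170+80948465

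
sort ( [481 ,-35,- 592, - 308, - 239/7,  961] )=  [-592, - 308, - 35,- 239/7,481, 961 ]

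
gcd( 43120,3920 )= 3920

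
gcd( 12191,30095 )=1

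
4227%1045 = 47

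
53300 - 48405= 4895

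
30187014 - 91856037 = -61669023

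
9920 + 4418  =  14338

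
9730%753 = 694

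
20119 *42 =844998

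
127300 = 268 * 475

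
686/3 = 686/3=228.67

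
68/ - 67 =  - 2+66/67 = - 1.01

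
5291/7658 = 5291/7658 = 0.69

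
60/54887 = 60/54887 = 0.00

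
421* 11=4631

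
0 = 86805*0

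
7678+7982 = 15660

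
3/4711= 3/4711 =0.00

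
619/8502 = 619/8502= 0.07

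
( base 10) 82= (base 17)4E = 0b1010010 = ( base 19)46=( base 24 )3a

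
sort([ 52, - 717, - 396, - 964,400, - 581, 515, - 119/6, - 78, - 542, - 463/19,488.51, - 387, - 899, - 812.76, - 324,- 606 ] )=[ - 964, - 899, - 812.76, - 717, - 606, - 581, - 542, - 396, - 387, - 324, - 78, -463/19, - 119/6 , 52,400,488.51,515 ] 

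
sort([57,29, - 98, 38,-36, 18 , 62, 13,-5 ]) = [-98, -36, - 5,13 , 18,  29,  38,57,62]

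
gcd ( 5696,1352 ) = 8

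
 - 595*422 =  - 251090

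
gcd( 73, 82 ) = 1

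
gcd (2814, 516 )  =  6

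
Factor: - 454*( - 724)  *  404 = 2^5*101^1* 181^1*227^1 = 132793184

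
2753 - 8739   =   - 5986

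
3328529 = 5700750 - 2372221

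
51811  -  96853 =-45042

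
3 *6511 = 19533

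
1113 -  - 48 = 1161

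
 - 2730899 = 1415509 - 4146408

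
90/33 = 30/11 =2.73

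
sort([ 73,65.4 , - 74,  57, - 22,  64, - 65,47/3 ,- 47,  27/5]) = [ - 74, - 65, -47, - 22,  27/5, 47/3,57,  64,65.4, 73]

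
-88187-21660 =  - 109847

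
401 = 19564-19163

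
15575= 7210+8365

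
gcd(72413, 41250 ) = 11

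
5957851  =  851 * 7001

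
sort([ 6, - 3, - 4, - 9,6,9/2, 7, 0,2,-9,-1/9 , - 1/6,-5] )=[ - 9, - 9,-5, - 4, - 3, - 1/6, - 1/9, 0, 2, 9/2 , 6,6,7 ]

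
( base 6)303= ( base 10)111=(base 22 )51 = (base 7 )216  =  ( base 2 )1101111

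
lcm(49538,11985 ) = 743070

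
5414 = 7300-1886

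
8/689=8/689 = 0.01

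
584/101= 584/101 =5.78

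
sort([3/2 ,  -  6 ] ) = [ - 6, 3/2 ]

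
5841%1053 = 576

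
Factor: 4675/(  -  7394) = -2^(-1) * 5^2 * 11^1*17^1*3697^(-1) 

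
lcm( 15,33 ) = 165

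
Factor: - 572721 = -3^1 * 29^2*227^1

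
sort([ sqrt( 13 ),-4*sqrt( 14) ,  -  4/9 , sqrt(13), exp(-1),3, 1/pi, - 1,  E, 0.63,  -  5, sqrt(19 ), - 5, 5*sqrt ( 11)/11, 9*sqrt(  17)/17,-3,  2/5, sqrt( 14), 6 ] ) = [  -  4*sqrt (14), - 5 , - 5, - 3,  -  1,- 4/9, 1/pi, exp(  -  1 ), 2/5, 0.63,5*sqrt( 11) /11, 9*sqrt( 17)/17,E, 3,sqrt( 13), sqrt(13), sqrt( 14 ), sqrt(19),6] 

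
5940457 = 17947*331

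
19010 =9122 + 9888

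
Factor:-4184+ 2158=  - 2026 = - 2^1*1013^1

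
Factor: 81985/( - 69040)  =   -19/16=- 2^( - 4)*19^1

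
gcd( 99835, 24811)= 1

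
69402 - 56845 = 12557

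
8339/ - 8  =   - 1043 + 5/8 = - 1042.38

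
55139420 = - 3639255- - 58778675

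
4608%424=368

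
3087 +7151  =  10238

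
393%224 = 169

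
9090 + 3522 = 12612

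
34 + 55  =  89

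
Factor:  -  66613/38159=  - 11^( - 1)*29^1*2297^1*3469^(- 1 )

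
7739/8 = 7739/8 = 967.38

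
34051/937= 36+319/937=36.34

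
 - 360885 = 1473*( - 245 ) 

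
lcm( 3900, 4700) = 183300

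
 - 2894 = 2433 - 5327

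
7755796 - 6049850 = 1705946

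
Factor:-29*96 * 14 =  - 38976  =  -  2^6 * 3^1 * 7^1*29^1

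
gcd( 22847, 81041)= 1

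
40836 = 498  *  82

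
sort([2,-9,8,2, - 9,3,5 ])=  [ - 9, - 9,  2,2,3 , 5,8 ]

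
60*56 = 3360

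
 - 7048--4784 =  - 2264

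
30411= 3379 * 9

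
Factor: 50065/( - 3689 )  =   - 95/7  =  - 5^1*7^( - 1 )*19^1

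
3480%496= 8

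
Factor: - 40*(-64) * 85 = 217600  =  2^9 * 5^2*17^1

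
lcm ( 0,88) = 0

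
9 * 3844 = 34596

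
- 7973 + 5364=-2609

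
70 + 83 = 153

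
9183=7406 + 1777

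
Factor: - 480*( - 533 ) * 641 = 163993440 = 2^5 * 3^1*5^1*13^1*41^1*641^1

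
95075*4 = 380300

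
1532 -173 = 1359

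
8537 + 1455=9992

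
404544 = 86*4704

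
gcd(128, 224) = 32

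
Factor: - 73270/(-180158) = 5^1*11^( - 1 )*17^1*19^( - 1 ) = 85/209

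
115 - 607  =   - 492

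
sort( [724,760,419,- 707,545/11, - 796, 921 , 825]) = [- 796,-707, 545/11,  419,724, 760,825,921] 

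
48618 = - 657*(-74)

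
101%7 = 3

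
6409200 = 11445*560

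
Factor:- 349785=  - 3^3*5^1*2591^1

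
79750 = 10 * 7975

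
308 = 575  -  267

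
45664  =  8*5708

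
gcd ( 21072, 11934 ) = 6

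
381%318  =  63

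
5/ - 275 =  - 1/55 = -0.02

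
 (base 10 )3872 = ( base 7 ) 14201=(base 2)111100100000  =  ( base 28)4Q8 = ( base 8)7440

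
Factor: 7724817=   3^2*17^1*29^1  *  1741^1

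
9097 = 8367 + 730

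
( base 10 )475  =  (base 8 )733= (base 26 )i7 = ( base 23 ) KF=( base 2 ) 111011011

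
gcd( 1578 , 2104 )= 526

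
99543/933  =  106  +  215/311 =106.69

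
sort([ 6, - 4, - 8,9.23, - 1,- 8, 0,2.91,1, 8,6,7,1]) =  [ - 8, - 8,  -  4,  -  1,0,1,1,2.91,6,6, 7,8,9.23] 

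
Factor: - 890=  - 2^1*5^1* 89^1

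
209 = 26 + 183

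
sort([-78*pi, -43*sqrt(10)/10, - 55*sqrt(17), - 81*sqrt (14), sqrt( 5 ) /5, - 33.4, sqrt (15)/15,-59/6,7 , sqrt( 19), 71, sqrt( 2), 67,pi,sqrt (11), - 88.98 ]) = [- 81*sqrt( 14), - 78*pi, - 55*sqrt( 17),-88.98,-33.4 , - 43*sqrt( 10)/10, - 59/6 , sqrt( 15) /15,sqrt( 5 ) /5,sqrt(2 )  ,  pi, sqrt(11), sqrt( 19 ), 7,67, 71]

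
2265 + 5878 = 8143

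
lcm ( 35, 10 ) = 70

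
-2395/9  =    -  2395/9  =  - 266.11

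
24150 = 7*3450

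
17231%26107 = 17231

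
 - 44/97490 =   -  22/48745 = - 0.00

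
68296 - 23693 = 44603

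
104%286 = 104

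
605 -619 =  -14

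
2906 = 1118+1788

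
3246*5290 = 17171340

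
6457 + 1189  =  7646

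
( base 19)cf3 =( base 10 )4620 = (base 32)4gc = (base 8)11014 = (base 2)1001000001100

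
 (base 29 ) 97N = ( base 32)7JJ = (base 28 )9qb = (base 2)1111001110011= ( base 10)7795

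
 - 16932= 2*( - 8466)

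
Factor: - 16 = -2^4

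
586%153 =127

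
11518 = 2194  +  9324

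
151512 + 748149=899661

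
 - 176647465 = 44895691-221543156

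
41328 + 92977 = 134305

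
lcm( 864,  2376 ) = 9504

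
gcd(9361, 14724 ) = 1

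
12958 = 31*418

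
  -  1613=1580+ - 3193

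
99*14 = 1386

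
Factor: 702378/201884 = 2^( - 1) * 3^3*41^( - 1)*1231^( - 1 ) * 13007^1 = 351189/100942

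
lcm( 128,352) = 1408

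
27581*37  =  1020497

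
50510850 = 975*51806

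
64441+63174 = 127615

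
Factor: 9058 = 2^1*7^1*647^1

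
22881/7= 3268 + 5/7 = 3268.71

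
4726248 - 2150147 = 2576101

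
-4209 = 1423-5632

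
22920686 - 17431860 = 5488826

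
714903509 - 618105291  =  96798218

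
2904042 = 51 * 56942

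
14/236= 7/118 = 0.06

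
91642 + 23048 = 114690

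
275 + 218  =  493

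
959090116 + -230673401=728416715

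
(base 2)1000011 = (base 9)74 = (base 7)124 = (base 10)67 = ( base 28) 2b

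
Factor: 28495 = 5^1*41^1*139^1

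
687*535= 367545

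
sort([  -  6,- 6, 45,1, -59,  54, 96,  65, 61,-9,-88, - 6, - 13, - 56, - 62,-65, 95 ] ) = [ - 88, - 65, - 62,-59, - 56, - 13, - 9 ,-6, - 6,-6, 1 , 45, 54,61,65  ,  95,96]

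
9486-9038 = 448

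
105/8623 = 105/8623  =  0.01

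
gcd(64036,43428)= 28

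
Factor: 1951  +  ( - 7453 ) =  - 2^1  *3^1* 7^1 * 131^1  =  - 5502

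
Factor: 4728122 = 2^1*7^1 *457^1*739^1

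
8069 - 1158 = 6911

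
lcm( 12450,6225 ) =12450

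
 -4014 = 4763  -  8777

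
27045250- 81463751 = -54418501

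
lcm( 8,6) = 24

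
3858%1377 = 1104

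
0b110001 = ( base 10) 49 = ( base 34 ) 1f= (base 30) 1j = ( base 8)61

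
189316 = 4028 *47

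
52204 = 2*26102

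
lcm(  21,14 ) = 42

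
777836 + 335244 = 1113080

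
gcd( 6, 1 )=1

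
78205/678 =78205/678 = 115.35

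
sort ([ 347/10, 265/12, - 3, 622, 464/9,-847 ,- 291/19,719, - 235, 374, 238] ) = [  -  847, - 235 , - 291/19, - 3,265/12, 347/10,464/9, 238 , 374, 622, 719]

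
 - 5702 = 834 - 6536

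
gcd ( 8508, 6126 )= 6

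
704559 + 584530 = 1289089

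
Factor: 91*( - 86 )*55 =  - 430430 =- 2^1*5^1*7^1*11^1 * 13^1*43^1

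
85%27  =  4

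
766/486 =1 + 140/243 = 1.58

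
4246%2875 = 1371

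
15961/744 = 15961/744 = 21.45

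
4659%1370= 549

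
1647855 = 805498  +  842357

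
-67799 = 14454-82253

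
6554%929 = 51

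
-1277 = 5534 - 6811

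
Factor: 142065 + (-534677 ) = -392612 = -2^2*11^1*8923^1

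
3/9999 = 1/3333 = 0.00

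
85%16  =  5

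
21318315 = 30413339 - 9095024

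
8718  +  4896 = 13614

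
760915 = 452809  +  308106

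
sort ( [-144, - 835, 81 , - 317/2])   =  [ - 835, - 317/2, - 144,  81 ] 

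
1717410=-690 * ( - 2489 )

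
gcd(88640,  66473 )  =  1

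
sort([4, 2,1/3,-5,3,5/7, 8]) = [ - 5,  1/3,5/7,2,3, 4,8]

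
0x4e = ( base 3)2220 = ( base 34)2a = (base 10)78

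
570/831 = 190/277 = 0.69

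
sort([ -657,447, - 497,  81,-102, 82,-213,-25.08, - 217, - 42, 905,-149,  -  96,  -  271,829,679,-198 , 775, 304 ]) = [-657, - 497,-271, - 217, - 213, - 198, - 149,-102,- 96, - 42,-25.08,81, 82, 304 , 447,679,775,829,905]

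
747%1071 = 747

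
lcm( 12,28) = 84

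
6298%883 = 117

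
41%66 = 41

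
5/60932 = 5/60932=0.00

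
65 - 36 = 29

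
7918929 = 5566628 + 2352301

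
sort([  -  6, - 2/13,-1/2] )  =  [-6,  -  1/2, - 2/13 ]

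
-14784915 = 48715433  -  63500348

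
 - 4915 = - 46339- - 41424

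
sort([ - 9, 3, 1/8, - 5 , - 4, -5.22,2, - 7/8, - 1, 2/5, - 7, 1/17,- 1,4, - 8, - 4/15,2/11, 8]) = [ - 9, - 8, - 7,  -  5.22 , - 5 , - 4, - 1, - 1, - 7/8, - 4/15 , 1/17,  1/8,2/11, 2/5,  2,3,4,8]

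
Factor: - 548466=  - 2^1*3^1*91411^1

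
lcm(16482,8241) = 16482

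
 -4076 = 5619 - 9695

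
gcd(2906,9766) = 2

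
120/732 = 10/61 = 0.16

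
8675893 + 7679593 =16355486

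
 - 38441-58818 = -97259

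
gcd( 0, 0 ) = 0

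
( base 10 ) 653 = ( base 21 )1A2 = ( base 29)MF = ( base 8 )1215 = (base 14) 349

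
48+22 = 70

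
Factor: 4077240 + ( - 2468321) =13^1*23^1 *5381^1 = 1608919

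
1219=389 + 830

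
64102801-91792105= - 27689304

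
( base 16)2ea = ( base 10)746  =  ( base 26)12I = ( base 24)172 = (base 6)3242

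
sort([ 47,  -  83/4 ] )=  [ - 83/4, 47]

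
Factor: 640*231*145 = 21436800 = 2^7*3^1 * 5^2*7^1*11^1*29^1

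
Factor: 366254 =2^1*7^1*26161^1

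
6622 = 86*77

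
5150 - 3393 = 1757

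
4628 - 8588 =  - 3960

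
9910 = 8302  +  1608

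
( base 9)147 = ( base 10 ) 124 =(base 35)3J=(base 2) 1111100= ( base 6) 324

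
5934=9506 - 3572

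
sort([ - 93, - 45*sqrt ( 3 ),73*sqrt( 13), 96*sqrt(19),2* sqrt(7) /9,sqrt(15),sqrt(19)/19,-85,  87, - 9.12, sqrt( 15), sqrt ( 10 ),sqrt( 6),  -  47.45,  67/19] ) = [ - 93,  -  85, - 45*sqrt(3 ), - 47.45, - 9.12,sqrt (19)/19,  2*sqrt ( 7)/9,sqrt ( 6 ), sqrt( 10),67/19, sqrt( 15 ) , sqrt ( 15), 87, 73*sqrt(13 ), 96*sqrt( 19) ]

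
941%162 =131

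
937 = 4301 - 3364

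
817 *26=21242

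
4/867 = 4/867 = 0.00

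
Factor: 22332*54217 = 1210774044 =2^2*3^1*1861^1*54217^1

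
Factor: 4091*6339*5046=130857156054= 2^1*3^2*29^2*2113^1*4091^1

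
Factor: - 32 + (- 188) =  - 2^2 * 5^1 *11^1 = -220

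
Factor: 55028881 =17^1*3236993^1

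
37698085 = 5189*7265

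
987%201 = 183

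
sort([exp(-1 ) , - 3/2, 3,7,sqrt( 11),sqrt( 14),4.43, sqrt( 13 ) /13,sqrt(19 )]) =[ - 3/2, sqrt(13)/13, exp( - 1 ), 3 , sqrt (11 ),sqrt( 14 ),  sqrt (19 ), 4.43,  7] 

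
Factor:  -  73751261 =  - 73751261^1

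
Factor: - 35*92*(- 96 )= 2^7*3^1*5^1 * 7^1 * 23^1 = 309120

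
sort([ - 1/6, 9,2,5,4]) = [  -  1/6,2, 4,5, 9 ] 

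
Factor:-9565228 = - 2^2*53^1*45119^1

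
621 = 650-29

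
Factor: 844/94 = 422/47 = 2^1*47^ (  -  1)* 211^1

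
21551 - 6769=14782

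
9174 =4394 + 4780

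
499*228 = 113772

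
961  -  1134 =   -  173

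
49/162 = 49/162=0.30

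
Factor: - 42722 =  - 2^1*41^1*521^1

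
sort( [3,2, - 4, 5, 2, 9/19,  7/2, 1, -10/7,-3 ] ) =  [ - 4, - 3, - 10/7,9/19 , 1, 2 , 2,3,7/2, 5 ] 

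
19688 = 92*214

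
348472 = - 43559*( -8)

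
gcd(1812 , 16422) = 6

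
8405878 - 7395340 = 1010538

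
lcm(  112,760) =10640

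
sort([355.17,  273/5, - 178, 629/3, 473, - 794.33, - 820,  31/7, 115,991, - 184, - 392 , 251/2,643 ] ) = [ - 820  , - 794.33, - 392, - 184, - 178, 31/7, 273/5, 115, 251/2,629/3, 355.17,473,643,991 ]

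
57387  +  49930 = 107317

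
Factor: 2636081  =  7^1*376583^1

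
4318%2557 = 1761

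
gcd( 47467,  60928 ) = 7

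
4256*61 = 259616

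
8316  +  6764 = 15080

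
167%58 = 51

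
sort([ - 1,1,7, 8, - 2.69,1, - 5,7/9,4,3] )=[ - 5, - 2.69 , - 1, 7/9 , 1,1,3,  4, 7, 8 ]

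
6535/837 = 6535/837 = 7.81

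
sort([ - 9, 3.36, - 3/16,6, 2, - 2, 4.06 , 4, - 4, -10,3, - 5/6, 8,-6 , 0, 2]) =[ - 10, - 9, - 6, - 4, - 2, - 5/6, - 3/16, 0, 2, 2,3, 3.36, 4,4.06,6,8]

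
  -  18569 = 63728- 82297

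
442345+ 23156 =465501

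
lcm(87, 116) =348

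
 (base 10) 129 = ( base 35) 3o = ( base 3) 11210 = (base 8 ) 201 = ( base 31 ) 45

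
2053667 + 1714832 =3768499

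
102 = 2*51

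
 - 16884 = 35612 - 52496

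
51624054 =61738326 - 10114272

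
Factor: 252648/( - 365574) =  -132/191 = - 2^2 * 3^1*11^1*191^( -1)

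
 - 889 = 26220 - 27109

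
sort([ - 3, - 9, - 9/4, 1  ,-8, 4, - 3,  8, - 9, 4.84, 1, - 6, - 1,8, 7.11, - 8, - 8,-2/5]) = [ - 9, - 9, - 8, -8, - 8, - 6, - 3, - 3, -9/4, - 1, - 2/5,1,1, 4 , 4.84,7.11, 8 , 8] 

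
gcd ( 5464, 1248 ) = 8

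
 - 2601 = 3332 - 5933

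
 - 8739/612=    - 971/68  =  - 14.28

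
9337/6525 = 1 + 2812/6525=1.43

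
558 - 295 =263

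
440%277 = 163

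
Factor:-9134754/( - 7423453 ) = 2^1*3^1*1522459^1*7423453^( - 1) 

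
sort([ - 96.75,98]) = [ - 96.75, 98]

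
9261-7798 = 1463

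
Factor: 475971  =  3^1*158657^1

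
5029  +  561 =5590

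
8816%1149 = 773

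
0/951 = 0 = 0.00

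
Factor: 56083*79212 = 2^2 * 3^1 * 7^1*17^1*23^1*41^1*3299^1=   4442446596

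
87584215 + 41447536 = 129031751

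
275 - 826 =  - 551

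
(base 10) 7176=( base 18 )142C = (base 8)16010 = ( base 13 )3360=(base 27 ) 9ml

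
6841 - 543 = 6298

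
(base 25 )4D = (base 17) 6b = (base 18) 65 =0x71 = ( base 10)113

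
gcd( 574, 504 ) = 14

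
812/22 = 406/11=36.91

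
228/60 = 19/5 = 3.80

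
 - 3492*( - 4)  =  13968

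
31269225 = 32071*975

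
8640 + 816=9456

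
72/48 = 1 + 1/2 = 1.50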